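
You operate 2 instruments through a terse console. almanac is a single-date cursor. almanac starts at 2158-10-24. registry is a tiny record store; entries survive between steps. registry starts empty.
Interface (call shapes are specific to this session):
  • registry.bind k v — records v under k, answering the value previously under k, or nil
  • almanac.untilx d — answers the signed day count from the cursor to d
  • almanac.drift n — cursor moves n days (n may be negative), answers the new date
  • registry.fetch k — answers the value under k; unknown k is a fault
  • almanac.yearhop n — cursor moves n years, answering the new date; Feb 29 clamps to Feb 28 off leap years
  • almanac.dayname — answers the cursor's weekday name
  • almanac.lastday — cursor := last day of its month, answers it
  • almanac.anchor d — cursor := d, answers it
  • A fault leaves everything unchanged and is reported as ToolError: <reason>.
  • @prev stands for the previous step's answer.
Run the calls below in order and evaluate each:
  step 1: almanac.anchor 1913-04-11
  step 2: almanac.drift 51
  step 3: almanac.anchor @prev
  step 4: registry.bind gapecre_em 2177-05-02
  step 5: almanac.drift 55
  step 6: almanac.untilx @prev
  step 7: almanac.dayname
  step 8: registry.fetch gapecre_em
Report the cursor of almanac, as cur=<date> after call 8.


Step: almanac.anchor[d=1913-04-11]
Result: 1913-04-11
Step: almanac.drift[n=51]
Result: 1913-06-01
Step: almanac.anchor[d=@prev]
Result: 1913-06-01
Step: registry.bind[k=gapecre_em; v=2177-05-02]
Result: nil
Step: almanac.drift[n=55]
Result: 1913-07-26
Step: almanac.untilx[d=@prev]
Result: 0
Step: almanac.dayname[]
Result: Saturday
Step: registry.fetch[k=gapecre_em]
Result: 2177-05-02

Answer: cur=1913-07-26


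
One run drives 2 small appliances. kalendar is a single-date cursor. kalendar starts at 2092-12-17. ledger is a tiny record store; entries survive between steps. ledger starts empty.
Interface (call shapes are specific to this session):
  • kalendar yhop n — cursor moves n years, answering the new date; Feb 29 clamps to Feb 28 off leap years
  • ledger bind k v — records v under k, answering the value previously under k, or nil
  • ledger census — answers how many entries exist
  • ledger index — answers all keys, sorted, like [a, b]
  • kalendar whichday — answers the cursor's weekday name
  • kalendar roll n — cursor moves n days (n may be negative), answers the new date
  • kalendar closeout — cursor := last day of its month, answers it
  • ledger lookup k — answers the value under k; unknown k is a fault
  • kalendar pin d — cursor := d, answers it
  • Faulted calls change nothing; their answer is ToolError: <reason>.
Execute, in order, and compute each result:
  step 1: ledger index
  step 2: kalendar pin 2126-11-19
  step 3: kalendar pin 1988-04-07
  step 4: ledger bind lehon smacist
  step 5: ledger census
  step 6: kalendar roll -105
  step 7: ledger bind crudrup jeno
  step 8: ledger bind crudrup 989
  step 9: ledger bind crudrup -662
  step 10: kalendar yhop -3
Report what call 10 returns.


;; 1. ledger index() == []
;; 2. kalendar pin(2126-11-19) == 2126-11-19
;; 3. kalendar pin(1988-04-07) == 1988-04-07
;; 4. ledger bind(lehon, smacist) == nil
;; 5. ledger census() == 1
;; 6. kalendar roll(-105) == 1987-12-24
;; 7. ledger bind(crudrup, jeno) == nil
;; 8. ledger bind(crudrup, 989) == jeno
;; 9. ledger bind(crudrup, -662) == 989
;; 10. kalendar yhop(-3) == 1984-12-24

Answer: 1984-12-24


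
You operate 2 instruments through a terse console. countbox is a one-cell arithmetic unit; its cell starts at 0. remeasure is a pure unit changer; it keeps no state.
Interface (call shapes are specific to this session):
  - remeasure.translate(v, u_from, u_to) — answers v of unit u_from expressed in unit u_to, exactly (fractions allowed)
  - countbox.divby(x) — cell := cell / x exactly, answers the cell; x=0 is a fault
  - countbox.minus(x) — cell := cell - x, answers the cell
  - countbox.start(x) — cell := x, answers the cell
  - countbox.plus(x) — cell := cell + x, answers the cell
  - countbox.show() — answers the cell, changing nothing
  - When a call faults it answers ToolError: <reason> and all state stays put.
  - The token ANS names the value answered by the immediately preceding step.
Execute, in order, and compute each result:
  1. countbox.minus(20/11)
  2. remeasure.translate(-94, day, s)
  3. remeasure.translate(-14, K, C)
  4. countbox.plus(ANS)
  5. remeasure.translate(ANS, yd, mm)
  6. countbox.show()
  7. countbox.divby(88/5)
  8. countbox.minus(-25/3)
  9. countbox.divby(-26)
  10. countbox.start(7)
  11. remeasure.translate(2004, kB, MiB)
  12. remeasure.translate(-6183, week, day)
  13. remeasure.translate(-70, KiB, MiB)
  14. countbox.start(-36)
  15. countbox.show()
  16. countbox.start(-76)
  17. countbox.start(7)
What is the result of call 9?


% countbox.minus(x: 20/11) => -20/11
% remeasure.translate(v: -94, u_from: day, u_to: s) => -8121600
% remeasure.translate(v: -14, u_from: K, u_to: C) => -5743/20
% countbox.plus(x: ANS) => -63573/220
% remeasure.translate(v: ANS, u_from: yd, u_to: mm) => -72663939/275
% countbox.show() => -63573/220
% countbox.divby(x: 88/5) => -63573/3872
% countbox.minus(x: -25/3) => -93919/11616
% countbox.divby(x: -26) => 93919/302016
% countbox.start(x: 7) => 7
% remeasure.translate(v: 2004, u_from: kB, u_to: MiB) => 62625/32768
% remeasure.translate(v: -6183, u_from: week, u_to: day) => -43281
% remeasure.translate(v: -70, u_from: KiB, u_to: MiB) => -35/512
% countbox.start(x: -36) => -36
% countbox.show() => -36
% countbox.start(x: -76) => -76
% countbox.start(x: 7) => 7

Answer: 93919/302016


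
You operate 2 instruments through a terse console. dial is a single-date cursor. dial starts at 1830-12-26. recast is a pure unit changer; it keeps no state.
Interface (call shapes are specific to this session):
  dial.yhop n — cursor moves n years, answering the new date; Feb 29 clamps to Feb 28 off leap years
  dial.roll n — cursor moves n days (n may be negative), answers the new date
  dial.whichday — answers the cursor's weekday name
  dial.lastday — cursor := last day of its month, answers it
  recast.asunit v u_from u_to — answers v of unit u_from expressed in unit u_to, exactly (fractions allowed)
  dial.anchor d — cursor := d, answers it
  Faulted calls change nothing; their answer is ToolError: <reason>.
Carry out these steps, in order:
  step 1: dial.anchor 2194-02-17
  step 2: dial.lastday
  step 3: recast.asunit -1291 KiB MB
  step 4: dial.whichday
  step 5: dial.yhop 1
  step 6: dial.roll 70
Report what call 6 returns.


Answer: 2195-05-09

Derivation:
Step: dial.anchor[d: 2194-02-17]
Result: 2194-02-17
Step: dial.lastday[]
Result: 2194-02-28
Step: recast.asunit[v: -1291; u_from: KiB; u_to: MB]
Result: -20656/15625
Step: dial.whichday[]
Result: Friday
Step: dial.yhop[n: 1]
Result: 2195-02-28
Step: dial.roll[n: 70]
Result: 2195-05-09


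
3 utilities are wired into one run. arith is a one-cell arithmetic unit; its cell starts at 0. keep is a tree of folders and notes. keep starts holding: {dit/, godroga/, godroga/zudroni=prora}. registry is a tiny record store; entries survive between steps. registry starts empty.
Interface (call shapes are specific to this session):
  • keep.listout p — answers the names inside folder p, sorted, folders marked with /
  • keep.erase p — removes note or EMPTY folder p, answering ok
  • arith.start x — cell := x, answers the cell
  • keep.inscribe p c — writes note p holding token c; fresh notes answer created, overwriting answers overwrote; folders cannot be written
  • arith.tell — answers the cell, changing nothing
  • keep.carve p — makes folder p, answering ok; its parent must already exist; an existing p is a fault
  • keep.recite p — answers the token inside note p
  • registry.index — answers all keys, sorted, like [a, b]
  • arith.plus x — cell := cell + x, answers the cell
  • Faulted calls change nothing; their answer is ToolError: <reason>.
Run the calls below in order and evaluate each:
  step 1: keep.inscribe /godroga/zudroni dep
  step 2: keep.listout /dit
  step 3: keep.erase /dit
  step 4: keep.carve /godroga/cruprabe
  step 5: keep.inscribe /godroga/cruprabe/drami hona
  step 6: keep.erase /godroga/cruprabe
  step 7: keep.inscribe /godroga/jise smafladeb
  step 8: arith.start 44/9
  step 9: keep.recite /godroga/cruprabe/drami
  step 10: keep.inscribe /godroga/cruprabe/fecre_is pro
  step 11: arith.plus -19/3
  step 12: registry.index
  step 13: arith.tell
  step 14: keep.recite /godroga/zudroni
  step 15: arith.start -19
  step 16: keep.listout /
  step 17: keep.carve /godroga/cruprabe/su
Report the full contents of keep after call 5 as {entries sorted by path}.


-> keep.inscribe(p→/godroga/zudroni, c→dep)
<- overwrote
-> keep.listout(p→/dit)
<- []
-> keep.erase(p→/dit)
<- ok
-> keep.carve(p→/godroga/cruprabe)
<- ok
-> keep.inscribe(p→/godroga/cruprabe/drami, c→hona)
<- created
-> keep.erase(p→/godroga/cruprabe)
<- ToolError: not empty
-> keep.inscribe(p→/godroga/jise, c→smafladeb)
<- created
-> arith.start(x→44/9)
<- 44/9
-> keep.recite(p→/godroga/cruprabe/drami)
<- hona
-> keep.inscribe(p→/godroga/cruprabe/fecre_is, c→pro)
<- created
-> arith.plus(x→-19/3)
<- -13/9
-> registry.index()
<- []
-> arith.tell()
<- -13/9
-> keep.recite(p→/godroga/zudroni)
<- dep
-> arith.start(x→-19)
<- -19
-> keep.listout(p→/)
<- [godroga/]
-> keep.carve(p→/godroga/cruprabe/su)
<- ok

Answer: {godroga/, godroga/cruprabe/, godroga/cruprabe/drami=hona, godroga/zudroni=dep}


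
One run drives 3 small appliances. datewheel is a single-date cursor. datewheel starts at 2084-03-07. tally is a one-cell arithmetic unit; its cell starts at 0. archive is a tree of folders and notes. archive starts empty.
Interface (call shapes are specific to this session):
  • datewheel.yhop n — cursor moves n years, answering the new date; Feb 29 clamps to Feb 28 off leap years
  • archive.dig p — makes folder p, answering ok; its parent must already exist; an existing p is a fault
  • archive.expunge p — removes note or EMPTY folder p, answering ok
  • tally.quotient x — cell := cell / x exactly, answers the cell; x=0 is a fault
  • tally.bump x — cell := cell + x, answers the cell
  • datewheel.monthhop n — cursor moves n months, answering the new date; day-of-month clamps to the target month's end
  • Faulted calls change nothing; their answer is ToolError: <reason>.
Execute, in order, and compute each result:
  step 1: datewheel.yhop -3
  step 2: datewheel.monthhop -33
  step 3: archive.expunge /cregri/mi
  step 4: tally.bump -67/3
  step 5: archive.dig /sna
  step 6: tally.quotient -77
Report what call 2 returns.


>>> yhop n→-3
:: 2081-03-07
>>> monthhop n→-33
:: 2078-06-07
>>> expunge p→/cregri/mi
:: ToolError: not found
>>> bump x→-67/3
:: -67/3
>>> dig p→/sna
:: ok
>>> quotient x→-77
:: 67/231

Answer: 2078-06-07


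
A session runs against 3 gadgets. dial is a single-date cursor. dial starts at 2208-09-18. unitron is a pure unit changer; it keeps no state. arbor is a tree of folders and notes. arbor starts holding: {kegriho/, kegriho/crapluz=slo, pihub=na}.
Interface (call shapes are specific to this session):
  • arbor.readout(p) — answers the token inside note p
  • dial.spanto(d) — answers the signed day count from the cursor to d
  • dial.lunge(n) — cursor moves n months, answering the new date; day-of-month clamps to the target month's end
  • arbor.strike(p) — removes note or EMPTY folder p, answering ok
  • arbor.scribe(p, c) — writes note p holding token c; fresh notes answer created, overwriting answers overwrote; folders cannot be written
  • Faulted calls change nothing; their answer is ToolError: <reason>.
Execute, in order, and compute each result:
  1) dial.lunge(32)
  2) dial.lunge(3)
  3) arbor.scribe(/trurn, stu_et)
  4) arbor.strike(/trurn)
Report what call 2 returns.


Answer: 2211-08-18

Derivation:
-> dial.lunge(n: 32)
<- 2211-05-18
-> dial.lunge(n: 3)
<- 2211-08-18
-> arbor.scribe(p: /trurn, c: stu_et)
<- created
-> arbor.strike(p: /trurn)
<- ok


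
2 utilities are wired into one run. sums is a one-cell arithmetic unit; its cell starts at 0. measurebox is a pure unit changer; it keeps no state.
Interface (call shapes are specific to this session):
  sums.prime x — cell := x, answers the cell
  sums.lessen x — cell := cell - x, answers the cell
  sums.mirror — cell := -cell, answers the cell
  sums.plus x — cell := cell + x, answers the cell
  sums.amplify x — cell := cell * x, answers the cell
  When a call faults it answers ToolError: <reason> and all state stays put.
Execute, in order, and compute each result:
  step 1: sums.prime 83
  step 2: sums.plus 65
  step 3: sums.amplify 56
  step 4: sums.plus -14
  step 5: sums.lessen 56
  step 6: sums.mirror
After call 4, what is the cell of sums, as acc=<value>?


Answer: acc=8274

Derivation:
I call prime(83), giving 83.
I try plus(65), → 148.
I try amplify(56), and observe 8288.
I try plus(-14): 8274.
I run lessen(56), giving 8218.
Using mirror, yielding -8218.


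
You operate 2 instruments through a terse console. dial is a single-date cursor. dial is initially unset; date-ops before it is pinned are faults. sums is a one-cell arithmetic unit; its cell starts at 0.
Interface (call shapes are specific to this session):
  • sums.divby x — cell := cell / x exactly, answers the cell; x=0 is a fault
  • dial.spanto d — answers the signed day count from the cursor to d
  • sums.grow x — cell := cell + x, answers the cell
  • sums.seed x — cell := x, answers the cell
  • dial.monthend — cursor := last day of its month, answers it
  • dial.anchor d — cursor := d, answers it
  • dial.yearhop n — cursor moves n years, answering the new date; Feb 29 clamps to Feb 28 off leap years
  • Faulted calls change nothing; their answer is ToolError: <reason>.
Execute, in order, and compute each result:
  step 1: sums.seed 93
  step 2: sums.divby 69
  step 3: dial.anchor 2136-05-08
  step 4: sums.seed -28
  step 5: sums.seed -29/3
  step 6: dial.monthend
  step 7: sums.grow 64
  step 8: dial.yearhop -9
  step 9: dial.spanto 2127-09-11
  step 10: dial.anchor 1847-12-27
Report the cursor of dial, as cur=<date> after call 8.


Answer: cur=2127-05-31

Derivation:
-- 1. sums.seed(x='93') : 93
-- 2. sums.divby(x='69') : 31/23
-- 3. dial.anchor(d='2136-05-08') : 2136-05-08
-- 4. sums.seed(x='-28') : -28
-- 5. sums.seed(x='-29/3') : -29/3
-- 6. dial.monthend() : 2136-05-31
-- 7. sums.grow(x='64') : 163/3
-- 8. dial.yearhop(n='-9') : 2127-05-31
-- 9. dial.spanto(d='2127-09-11') : 103
-- 10. dial.anchor(d='1847-12-27') : 1847-12-27


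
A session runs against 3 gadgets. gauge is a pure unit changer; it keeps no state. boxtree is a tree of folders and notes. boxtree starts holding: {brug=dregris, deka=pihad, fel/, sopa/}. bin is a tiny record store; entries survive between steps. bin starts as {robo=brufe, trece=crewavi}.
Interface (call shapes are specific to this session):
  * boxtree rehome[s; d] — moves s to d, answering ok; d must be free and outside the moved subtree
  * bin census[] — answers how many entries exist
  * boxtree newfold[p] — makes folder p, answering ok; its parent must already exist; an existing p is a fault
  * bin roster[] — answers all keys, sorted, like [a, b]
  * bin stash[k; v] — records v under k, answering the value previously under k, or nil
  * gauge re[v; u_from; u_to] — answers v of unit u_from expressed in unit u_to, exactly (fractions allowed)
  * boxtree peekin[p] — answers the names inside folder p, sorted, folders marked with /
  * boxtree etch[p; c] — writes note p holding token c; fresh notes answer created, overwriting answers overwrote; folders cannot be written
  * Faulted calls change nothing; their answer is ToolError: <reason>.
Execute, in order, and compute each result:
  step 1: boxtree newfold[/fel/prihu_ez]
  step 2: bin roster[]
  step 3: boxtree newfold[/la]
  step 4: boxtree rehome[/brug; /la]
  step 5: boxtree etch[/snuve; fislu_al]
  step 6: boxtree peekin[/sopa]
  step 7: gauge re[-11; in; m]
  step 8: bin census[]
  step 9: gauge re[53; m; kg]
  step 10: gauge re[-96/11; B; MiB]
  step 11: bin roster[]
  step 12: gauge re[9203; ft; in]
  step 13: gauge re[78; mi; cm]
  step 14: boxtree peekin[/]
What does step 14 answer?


Answer: [brug, deka, fel/, la/, snuve, sopa/]

Derivation:
# 1. boxtree newfold(p=/fel/prihu_ez) => ok
# 2. bin roster() => [robo, trece]
# 3. boxtree newfold(p=/la) => ok
# 4. boxtree rehome(s=/brug, d=/la) => ToolError: exists
# 5. boxtree etch(p=/snuve, c=fislu_al) => created
# 6. boxtree peekin(p=/sopa) => []
# 7. gauge re(v=-11, u_from=in, u_to=m) => -1397/5000
# 8. bin census() => 2
# 9. gauge re(v=53, u_from=m, u_to=kg) => ToolError: incompatible units
# 10. gauge re(v=-96/11, u_from=B, u_to=MiB) => -3/360448
# 11. bin roster() => [robo, trece]
# 12. gauge re(v=9203, u_from=ft, u_to=in) => 110436
# 13. gauge re(v=78, u_from=mi, u_to=cm) => 62764416/5
# 14. boxtree peekin(p=/) => [brug, deka, fel/, la/, snuve, sopa/]


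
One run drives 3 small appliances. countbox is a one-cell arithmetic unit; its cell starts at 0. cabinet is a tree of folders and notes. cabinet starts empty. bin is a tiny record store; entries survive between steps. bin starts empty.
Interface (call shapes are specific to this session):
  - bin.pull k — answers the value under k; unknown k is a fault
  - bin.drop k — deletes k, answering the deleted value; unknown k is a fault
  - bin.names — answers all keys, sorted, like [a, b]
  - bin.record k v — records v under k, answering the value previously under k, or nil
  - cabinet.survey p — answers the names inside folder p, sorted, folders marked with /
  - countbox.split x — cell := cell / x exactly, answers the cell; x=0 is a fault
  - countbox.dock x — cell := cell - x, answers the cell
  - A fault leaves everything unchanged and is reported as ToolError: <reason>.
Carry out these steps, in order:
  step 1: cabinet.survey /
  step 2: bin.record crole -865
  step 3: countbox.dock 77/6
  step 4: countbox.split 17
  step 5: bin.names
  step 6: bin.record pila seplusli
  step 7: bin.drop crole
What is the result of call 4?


Answer: -77/102

Derivation:
>> cabinet.survey(/)
<< []
>> bin.record(crole, -865)
<< nil
>> countbox.dock(77/6)
<< -77/6
>> countbox.split(17)
<< -77/102
>> bin.names()
<< [crole]
>> bin.record(pila, seplusli)
<< nil
>> bin.drop(crole)
<< -865


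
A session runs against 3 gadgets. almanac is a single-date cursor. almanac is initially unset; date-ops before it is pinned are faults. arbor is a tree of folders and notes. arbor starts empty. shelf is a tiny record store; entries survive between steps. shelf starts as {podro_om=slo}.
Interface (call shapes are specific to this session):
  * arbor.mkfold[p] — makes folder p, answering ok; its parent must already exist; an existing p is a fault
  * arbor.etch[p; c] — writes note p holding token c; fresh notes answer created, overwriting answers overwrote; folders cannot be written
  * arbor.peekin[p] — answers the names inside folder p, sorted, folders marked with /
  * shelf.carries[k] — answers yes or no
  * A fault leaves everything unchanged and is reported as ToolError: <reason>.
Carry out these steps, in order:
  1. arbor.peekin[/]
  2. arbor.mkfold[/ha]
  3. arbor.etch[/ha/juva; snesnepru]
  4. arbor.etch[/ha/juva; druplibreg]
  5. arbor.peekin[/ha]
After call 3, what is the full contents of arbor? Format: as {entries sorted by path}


> peekin /
[out] []
> mkfold /ha
[out] ok
> etch /ha/juva snesnepru
[out] created
> etch /ha/juva druplibreg
[out] overwrote
> peekin /ha
[out] [juva]

Answer: {ha/, ha/juva=snesnepru}


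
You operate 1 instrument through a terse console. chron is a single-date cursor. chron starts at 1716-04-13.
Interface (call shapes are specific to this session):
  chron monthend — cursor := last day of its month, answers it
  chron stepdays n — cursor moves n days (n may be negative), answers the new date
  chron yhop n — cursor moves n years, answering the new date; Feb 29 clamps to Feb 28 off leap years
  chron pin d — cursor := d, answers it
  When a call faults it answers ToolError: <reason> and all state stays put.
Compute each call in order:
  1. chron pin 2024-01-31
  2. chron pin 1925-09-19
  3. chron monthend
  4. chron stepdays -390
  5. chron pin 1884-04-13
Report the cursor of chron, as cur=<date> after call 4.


>> chron pin(d='2024-01-31')
<< 2024-01-31
>> chron pin(d='1925-09-19')
<< 1925-09-19
>> chron monthend()
<< 1925-09-30
>> chron stepdays(n='-390')
<< 1924-09-05
>> chron pin(d='1884-04-13')
<< 1884-04-13

Answer: cur=1924-09-05


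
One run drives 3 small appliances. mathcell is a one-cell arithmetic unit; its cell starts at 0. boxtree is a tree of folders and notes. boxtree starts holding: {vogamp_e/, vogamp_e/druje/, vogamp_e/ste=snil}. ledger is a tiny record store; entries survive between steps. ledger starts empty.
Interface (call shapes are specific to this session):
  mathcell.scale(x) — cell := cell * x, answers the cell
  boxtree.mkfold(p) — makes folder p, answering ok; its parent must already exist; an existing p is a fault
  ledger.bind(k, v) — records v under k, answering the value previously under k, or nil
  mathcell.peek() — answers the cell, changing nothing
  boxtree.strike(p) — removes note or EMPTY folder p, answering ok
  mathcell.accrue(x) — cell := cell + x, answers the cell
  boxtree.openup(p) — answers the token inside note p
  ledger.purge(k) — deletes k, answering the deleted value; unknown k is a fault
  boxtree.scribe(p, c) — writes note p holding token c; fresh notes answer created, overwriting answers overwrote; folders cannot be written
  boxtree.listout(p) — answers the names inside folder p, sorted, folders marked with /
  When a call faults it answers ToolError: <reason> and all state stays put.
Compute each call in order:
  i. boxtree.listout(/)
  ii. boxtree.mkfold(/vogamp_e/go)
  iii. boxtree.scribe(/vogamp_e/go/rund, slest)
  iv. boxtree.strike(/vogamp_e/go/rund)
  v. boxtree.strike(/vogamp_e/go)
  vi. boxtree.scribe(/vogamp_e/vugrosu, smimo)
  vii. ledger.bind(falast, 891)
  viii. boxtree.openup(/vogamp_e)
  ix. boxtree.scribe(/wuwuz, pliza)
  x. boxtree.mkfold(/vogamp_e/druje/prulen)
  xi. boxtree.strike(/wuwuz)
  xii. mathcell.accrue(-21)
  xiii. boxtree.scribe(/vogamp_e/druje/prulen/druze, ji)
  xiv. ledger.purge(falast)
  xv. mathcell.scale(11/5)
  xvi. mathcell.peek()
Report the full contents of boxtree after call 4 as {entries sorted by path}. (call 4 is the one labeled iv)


~$ listout /
[out] [vogamp_e/]
~$ mkfold /vogamp_e/go
[out] ok
~$ scribe /vogamp_e/go/rund slest
[out] created
~$ strike /vogamp_e/go/rund
[out] ok
~$ strike /vogamp_e/go
[out] ok
~$ scribe /vogamp_e/vugrosu smimo
[out] created
~$ bind falast 891
[out] nil
~$ openup /vogamp_e
[out] ToolError: is a directory
~$ scribe /wuwuz pliza
[out] created
~$ mkfold /vogamp_e/druje/prulen
[out] ok
~$ strike /wuwuz
[out] ok
~$ accrue -21
[out] -21
~$ scribe /vogamp_e/druje/prulen/druze ji
[out] created
~$ purge falast
[out] 891
~$ scale 11/5
[out] -231/5
~$ peek
[out] -231/5

Answer: {vogamp_e/, vogamp_e/druje/, vogamp_e/go/, vogamp_e/ste=snil}


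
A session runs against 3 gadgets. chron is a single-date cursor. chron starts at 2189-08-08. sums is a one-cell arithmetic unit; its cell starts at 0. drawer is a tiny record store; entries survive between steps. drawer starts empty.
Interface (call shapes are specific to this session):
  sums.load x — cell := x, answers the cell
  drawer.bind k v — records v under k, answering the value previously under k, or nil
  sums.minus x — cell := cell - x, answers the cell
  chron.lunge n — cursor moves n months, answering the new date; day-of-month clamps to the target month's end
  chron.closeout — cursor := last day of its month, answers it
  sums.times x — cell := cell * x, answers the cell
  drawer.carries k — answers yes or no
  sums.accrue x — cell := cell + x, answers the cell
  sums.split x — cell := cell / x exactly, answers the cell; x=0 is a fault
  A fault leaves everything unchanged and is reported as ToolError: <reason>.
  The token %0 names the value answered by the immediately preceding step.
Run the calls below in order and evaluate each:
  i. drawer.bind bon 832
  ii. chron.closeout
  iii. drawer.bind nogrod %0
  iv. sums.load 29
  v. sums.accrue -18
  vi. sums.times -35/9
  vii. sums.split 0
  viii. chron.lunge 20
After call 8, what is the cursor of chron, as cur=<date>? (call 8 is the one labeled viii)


I call drawer.bind using k=bon, v=832, — result: nil.
I run chron.closeout, yielding 2189-08-31.
Using drawer.bind using k=nogrod, v=%0, yielding nil.
Next I call sums.load using x=29, and observe 29.
I call sums.accrue using x=-18: 11.
I call sums.times using x=-35/9, giving -385/9.
Calling sums.split using x=0, which returns ToolError: division by zero.
I call chron.lunge using n=20, — result: 2191-04-30.

Answer: cur=2191-04-30


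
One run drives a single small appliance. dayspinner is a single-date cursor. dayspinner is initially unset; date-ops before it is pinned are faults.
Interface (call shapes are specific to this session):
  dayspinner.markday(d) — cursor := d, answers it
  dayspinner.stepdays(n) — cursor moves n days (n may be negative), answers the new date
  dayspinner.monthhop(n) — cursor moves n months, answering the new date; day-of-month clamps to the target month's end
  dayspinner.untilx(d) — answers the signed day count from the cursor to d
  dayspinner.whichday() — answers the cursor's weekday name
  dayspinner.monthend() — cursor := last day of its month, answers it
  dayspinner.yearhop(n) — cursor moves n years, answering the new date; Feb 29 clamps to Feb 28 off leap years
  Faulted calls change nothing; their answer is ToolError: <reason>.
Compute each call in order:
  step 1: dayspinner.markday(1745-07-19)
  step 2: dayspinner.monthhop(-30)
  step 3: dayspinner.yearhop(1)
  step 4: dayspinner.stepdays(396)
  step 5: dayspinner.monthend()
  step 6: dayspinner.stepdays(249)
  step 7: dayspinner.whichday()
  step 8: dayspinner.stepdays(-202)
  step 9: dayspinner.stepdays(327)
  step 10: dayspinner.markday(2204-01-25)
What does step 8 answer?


Answer: 1745-04-16

Derivation:
Calling dayspinner.markday on d=1745-07-19, → 1745-07-19.
I try dayspinner.monthhop on n=-30: 1743-01-19.
Invoking dayspinner.yearhop on n=1, — result: 1744-01-19.
Invoking dayspinner.stepdays on n=396, and observe 1745-02-18.
Using dayspinner.monthend(), and see 1745-02-28.
Next I call dayspinner.stepdays on n=249, — result: 1745-11-04.
I call dayspinner.whichday(), and observe Thursday.
I call dayspinner.stepdays on n=-202: 1745-04-16.
I use dayspinner.stepdays on n=327, which returns 1746-03-09.
Using dayspinner.markday on d=2204-01-25, giving 2204-01-25.


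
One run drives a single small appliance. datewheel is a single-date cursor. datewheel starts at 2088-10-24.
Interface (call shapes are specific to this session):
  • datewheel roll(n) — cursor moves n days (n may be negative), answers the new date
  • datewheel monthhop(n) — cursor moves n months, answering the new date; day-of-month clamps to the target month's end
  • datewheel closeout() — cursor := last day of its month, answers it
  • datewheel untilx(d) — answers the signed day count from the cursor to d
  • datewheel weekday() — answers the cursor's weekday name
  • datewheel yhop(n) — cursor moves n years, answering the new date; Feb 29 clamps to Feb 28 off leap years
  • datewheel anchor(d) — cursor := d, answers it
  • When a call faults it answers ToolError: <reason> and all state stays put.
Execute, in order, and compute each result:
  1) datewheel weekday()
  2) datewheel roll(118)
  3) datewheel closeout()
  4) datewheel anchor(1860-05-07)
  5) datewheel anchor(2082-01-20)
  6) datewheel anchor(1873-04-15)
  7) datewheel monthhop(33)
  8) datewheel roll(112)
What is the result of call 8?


% datewheel weekday() == Sunday
% datewheel roll(118) == 2089-02-19
% datewheel closeout() == 2089-02-28
% datewheel anchor(1860-05-07) == 1860-05-07
% datewheel anchor(2082-01-20) == 2082-01-20
% datewheel anchor(1873-04-15) == 1873-04-15
% datewheel monthhop(33) == 1876-01-15
% datewheel roll(112) == 1876-05-06

Answer: 1876-05-06


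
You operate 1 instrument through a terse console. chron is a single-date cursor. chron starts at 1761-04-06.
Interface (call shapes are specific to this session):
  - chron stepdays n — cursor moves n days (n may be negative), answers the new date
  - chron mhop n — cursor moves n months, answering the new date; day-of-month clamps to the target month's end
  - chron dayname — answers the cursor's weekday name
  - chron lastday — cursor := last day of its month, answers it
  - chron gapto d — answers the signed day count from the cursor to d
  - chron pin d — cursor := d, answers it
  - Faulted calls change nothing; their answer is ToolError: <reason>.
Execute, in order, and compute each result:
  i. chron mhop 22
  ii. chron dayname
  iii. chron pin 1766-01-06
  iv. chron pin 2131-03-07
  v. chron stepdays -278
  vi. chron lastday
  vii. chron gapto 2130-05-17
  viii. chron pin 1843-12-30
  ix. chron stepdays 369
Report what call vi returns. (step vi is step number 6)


==> chron mhop(n=22)
<== 1763-02-06
==> chron dayname()
<== Sunday
==> chron pin(d=1766-01-06)
<== 1766-01-06
==> chron pin(d=2131-03-07)
<== 2131-03-07
==> chron stepdays(n=-278)
<== 2130-06-02
==> chron lastday()
<== 2130-06-30
==> chron gapto(d=2130-05-17)
<== -44
==> chron pin(d=1843-12-30)
<== 1843-12-30
==> chron stepdays(n=369)
<== 1845-01-02

Answer: 2130-06-30


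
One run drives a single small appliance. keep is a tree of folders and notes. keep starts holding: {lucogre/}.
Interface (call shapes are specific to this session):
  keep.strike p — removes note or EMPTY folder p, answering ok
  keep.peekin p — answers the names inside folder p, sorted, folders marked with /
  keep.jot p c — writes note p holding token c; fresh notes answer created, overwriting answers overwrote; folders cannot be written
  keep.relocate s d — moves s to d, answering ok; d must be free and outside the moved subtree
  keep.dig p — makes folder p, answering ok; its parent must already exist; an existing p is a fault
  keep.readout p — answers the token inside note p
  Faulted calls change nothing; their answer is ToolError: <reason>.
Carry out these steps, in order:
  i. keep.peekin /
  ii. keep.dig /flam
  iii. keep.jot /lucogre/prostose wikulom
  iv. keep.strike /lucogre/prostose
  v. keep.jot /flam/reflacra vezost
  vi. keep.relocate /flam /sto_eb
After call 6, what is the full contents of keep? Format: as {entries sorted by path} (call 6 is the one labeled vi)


Answer: {lucogre/, sto_eb/, sto_eb/reflacra=vezost}

Derivation:
==> keep.peekin(/)
<== [lucogre/]
==> keep.dig(/flam)
<== ok
==> keep.jot(/lucogre/prostose, wikulom)
<== created
==> keep.strike(/lucogre/prostose)
<== ok
==> keep.jot(/flam/reflacra, vezost)
<== created
==> keep.relocate(/flam, /sto_eb)
<== ok


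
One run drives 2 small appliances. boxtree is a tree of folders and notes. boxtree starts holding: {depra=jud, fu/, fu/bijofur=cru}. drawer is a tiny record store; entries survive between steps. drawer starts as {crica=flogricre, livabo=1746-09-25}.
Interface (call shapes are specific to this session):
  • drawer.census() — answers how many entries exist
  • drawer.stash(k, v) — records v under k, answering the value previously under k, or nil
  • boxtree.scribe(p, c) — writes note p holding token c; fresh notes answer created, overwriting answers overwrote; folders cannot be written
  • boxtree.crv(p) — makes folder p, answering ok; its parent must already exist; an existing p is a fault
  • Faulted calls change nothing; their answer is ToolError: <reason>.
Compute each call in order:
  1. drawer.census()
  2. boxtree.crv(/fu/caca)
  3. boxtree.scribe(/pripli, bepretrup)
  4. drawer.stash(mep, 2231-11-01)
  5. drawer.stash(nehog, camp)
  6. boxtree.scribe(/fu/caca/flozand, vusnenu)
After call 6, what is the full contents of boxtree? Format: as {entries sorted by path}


==> drawer.census()
<== 2
==> boxtree.crv(p=/fu/caca)
<== ok
==> boxtree.scribe(p=/pripli, c=bepretrup)
<== created
==> drawer.stash(k=mep, v=2231-11-01)
<== nil
==> drawer.stash(k=nehog, v=camp)
<== nil
==> boxtree.scribe(p=/fu/caca/flozand, c=vusnenu)
<== created

Answer: {depra=jud, fu/, fu/bijofur=cru, fu/caca/, fu/caca/flozand=vusnenu, pripli=bepretrup}


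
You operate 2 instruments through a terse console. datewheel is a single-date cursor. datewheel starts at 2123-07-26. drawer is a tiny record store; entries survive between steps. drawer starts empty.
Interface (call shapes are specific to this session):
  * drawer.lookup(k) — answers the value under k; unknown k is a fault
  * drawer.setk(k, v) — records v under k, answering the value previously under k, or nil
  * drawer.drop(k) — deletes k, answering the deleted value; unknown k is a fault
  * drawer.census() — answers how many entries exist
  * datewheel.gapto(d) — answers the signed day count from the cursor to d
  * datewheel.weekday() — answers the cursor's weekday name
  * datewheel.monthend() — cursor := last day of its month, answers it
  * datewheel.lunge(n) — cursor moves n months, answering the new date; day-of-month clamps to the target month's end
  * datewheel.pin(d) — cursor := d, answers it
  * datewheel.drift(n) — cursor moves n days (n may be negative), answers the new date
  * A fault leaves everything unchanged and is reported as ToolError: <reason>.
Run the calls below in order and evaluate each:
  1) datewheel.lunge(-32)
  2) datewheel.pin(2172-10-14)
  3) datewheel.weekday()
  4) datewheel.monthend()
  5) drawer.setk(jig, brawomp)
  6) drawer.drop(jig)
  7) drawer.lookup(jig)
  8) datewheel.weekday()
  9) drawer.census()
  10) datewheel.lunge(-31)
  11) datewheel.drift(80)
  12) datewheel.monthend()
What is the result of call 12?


·→ datewheel.lunge(n→-32)
·← 2120-11-26
·→ datewheel.pin(d→2172-10-14)
·← 2172-10-14
·→ datewheel.weekday()
·← Wednesday
·→ datewheel.monthend()
·← 2172-10-31
·→ drawer.setk(k→jig, v→brawomp)
·← nil
·→ drawer.drop(k→jig)
·← brawomp
·→ drawer.lookup(k→jig)
·← ToolError: no such key jig
·→ datewheel.weekday()
·← Saturday
·→ drawer.census()
·← 0
·→ datewheel.lunge(n→-31)
·← 2170-03-31
·→ datewheel.drift(n→80)
·← 2170-06-19
·→ datewheel.monthend()
·← 2170-06-30

Answer: 2170-06-30


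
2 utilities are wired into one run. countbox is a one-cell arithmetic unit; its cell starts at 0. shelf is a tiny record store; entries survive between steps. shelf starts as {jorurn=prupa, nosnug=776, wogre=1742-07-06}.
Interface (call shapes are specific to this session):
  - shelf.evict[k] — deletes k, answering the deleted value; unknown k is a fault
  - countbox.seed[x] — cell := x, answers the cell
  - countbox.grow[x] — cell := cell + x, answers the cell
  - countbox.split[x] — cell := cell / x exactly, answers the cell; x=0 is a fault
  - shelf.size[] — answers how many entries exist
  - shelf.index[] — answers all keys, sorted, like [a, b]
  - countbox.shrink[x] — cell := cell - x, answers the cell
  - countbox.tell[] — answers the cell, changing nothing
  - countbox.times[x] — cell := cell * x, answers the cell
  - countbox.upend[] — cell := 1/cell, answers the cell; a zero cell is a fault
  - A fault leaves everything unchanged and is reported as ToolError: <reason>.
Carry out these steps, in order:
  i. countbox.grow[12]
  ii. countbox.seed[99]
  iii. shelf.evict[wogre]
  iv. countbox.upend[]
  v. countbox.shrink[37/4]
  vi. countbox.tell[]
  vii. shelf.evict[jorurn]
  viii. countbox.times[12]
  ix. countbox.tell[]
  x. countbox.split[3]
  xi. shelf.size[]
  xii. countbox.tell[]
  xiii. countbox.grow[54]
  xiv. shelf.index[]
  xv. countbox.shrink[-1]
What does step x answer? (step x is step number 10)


Answer: -3659/99

Derivation:
# 1. grow(x='12') ~> 12
# 2. seed(x='99') ~> 99
# 3. evict(k='wogre') ~> 1742-07-06
# 4. upend() ~> 1/99
# 5. shrink(x='37/4') ~> -3659/396
# 6. tell() ~> -3659/396
# 7. evict(k='jorurn') ~> prupa
# 8. times(x='12') ~> -3659/33
# 9. tell() ~> -3659/33
# 10. split(x='3') ~> -3659/99
# 11. size() ~> 1
# 12. tell() ~> -3659/99
# 13. grow(x='54') ~> 1687/99
# 14. index() ~> [nosnug]
# 15. shrink(x='-1') ~> 1786/99


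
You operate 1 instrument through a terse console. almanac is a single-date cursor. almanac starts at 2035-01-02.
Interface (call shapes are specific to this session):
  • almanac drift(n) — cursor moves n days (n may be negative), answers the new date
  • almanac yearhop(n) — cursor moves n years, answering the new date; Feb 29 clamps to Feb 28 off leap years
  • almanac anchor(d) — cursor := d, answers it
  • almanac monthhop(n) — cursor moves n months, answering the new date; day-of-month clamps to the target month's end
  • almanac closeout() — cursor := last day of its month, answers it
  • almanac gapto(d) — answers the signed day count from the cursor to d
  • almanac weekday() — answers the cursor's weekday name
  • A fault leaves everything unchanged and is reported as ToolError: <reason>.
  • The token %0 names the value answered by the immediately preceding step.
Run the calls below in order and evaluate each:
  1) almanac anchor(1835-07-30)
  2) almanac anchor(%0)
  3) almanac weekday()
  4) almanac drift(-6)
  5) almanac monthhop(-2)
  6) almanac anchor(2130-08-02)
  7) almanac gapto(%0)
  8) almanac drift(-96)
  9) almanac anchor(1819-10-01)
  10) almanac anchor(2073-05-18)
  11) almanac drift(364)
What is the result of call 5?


Answer: 1835-05-24

Derivation:
Using almanac anchor with d=1835-07-30, and see 1835-07-30.
Then almanac anchor with d=%0, and get 1835-07-30.
Then almanac weekday, which returns Thursday.
I call almanac drift with n=-6, and observe 1835-07-24.
Next I call almanac monthhop with n=-2, which returns 1835-05-24.
Then almanac anchor with d=2130-08-02, — result: 2130-08-02.
Using almanac gapto with d=%0, and see 0.
I run almanac drift with n=-96, and see 2130-04-28.
Then almanac anchor with d=1819-10-01, → 1819-10-01.
Invoking almanac anchor with d=2073-05-18, and get 2073-05-18.
I call almanac drift with n=364: 2074-05-17.


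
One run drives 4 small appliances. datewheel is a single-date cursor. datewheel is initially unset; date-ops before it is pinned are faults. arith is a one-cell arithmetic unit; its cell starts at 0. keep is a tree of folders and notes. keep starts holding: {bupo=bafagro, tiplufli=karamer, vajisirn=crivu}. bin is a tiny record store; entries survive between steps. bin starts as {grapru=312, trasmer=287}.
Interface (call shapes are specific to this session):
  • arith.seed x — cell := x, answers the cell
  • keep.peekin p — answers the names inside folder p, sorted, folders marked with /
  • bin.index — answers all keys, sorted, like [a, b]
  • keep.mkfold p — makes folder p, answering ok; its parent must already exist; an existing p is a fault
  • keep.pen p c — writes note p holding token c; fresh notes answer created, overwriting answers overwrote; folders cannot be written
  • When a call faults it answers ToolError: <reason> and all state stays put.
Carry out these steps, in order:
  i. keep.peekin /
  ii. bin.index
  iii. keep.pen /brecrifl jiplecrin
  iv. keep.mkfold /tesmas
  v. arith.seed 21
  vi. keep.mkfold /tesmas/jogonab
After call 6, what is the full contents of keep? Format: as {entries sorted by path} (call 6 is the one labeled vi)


$ peekin p='/'
= [bupo, tiplufli, vajisirn]
$ index
= [grapru, trasmer]
$ pen p='/brecrifl' c='jiplecrin'
= created
$ mkfold p='/tesmas'
= ok
$ seed x='21'
= 21
$ mkfold p='/tesmas/jogonab'
= ok

Answer: {brecrifl=jiplecrin, bupo=bafagro, tesmas/, tesmas/jogonab/, tiplufli=karamer, vajisirn=crivu}


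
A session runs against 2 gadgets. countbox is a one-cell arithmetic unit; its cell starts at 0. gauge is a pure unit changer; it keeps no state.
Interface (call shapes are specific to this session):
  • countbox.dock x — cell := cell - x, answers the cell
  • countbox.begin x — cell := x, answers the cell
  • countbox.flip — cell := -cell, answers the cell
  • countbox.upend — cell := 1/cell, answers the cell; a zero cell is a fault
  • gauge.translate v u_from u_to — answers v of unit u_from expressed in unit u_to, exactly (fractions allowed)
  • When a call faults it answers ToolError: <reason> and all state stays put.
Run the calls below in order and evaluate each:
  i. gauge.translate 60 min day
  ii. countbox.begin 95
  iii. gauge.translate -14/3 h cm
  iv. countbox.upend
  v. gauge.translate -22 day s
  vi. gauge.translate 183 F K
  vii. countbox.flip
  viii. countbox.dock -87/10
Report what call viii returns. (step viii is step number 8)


Answer: 1651/190

Derivation:
Invoking translate on v=60, u_from=min, u_to=day, — result: 1/24.
I run begin on x=95, — result: 95.
I call translate on v=-14/3, u_from=h, u_to=cm, and observe ToolError: incompatible units.
I run upend(), yielding 1/95.
I run translate on v=-22, u_from=day, u_to=s, → -1900800.
Now I run translate on v=183, u_from=F, u_to=K, and observe 64267/180.
Calling flip, giving -1/95.
Calling dock on x=-87/10, → 1651/190.
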